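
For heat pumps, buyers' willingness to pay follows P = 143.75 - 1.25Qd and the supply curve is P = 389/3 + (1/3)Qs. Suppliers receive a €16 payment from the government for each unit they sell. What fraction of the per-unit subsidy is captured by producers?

Pre-subsidy: 143.75 - 1.25Q = 389/3 + (1/3)Q gives Q* = 169/19 and P* = 2520/19.
With the subsidy, sellers receive Ps = Pb + 16 for each unit, where Pb is the price buyers pay.
On the curves, Pb = 143.75 - 1.25Q and Ps = 389/3 + (1/3)Q; the wedge Ps − Pb = 16 gives 389/3 + (1/3)Q − (143.75 - 1.25Q) = 16, so Q' = 19.
Then Pb = 143.75 − 1.25·19 = 120 and Ps = 389/3 + (1/3)·19 = 136.
Buyers' price falls by P* − Pb = 2520/19 − 120 = 240/19; sellers' price rises by Ps − P* = 136 − 2520/19 = 64/19.
So producers capture (64/19)/16 = 4/19 of each unit of subsidy.

Producer share = 4/19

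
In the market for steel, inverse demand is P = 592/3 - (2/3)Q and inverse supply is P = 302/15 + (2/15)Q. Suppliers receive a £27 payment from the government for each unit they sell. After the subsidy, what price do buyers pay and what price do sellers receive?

Pre-subsidy: 592/3 - (2/3)Q = 302/15 + (2/15)Q gives Q* = 221.5 and P* = 149/3.
With the subsidy, sellers receive Ps = Pb + 27 for each unit, where Pb is the price buyers pay.
On the curves, Pb = 592/3 - (2/3)Q and Ps = 302/15 + (2/15)Q; the wedge Ps − Pb = 27 gives 302/15 + (2/15)Q − (592/3 - (2/3)Q) = 27, so Q' = 255.25.
Then Pb = 592/3 − (2/3)·255.25 = 163/6 and Ps = 302/15 + (2/15)·255.25 = 325/6.

Buyers pay 163/6; sellers receive 325/6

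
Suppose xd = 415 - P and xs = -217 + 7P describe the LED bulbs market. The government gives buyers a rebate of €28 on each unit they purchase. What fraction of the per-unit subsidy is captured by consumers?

Pre-subsidy: 415 - P = -217 + 7P gives P* = 79, x* = 336.
With the rebate, buyers effectively pay Pb = Ps − 28, where Ps is the price sellers receive.
Demand in terms of Ps becomes xd = 415 − 1(Ps − 28) = 443 - Ps. Setting this equal to supply: 443 - Ps = -217 + 7Ps, so Ps = 82.5.
Buyers pay Pb = 82.5 − 28 = 54.5; x' = -217 + 7·82.5 = 360.5.
Buyers' price falls by P* − Pb = 79 − 54.5 = 24.5; sellers' price rises by Ps − P* = 82.5 − 79 = 3.5.
So consumers capture 24.5/28 = 0.875 of each unit of subsidy.

Consumer share = 0.875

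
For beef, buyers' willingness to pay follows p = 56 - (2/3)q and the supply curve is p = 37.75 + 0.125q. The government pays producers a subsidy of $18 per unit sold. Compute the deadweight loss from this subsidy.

Deadweight loss = 3888/19

Pre-subsidy: 56 - (2/3)q = 37.75 + 0.125q gives q* = 438/19 and p* = 772/19.
With the subsidy, sellers receive ps = pb + 18 for each unit, where pb is the price buyers pay.
On the curves, pb = 56 - (2/3)q and ps = 37.75 + 0.125q; the wedge ps − pb = 18 gives 37.75 + 0.125q − (56 - (2/3)q) = 18, so q' = 870/19.
Then pb = 56 − (2/3)·(870/19) = 484/19 and ps = 37.75 + 0.125·(870/19) = 826/19.
The subsidy expands output by 870/19 − 438/19 = 432/19 past the efficient level; on those units the gap between marginal cost and willingness to pay runs from 0 up to 18.
DWL = ½ × 18 × 432/19 = 3888/19.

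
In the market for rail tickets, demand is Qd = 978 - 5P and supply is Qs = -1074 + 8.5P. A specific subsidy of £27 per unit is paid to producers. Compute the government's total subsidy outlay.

Government cost = £8181

Pre-subsidy: 978 - 5P = -1074 + 8.5P gives P* = 152, Q* = 218.
With the subsidy, sellers receive Ps = Pb + 27 for each unit, where Pb is the price buyers pay.
Supply in terms of Pb becomes Qs = -1074 + 8.5(Pb + 27) = -844.5 + 8.5Pb. Setting this equal to demand: 978 - 5Pb = -844.5 + 8.5Pb, so Pb = 135.
Sellers receive Ps = 135 + 27 = 162; Q' = 978 − 5·135 = 303.
Government outlay = subsidy × quantity = 27 × 303 = 8181.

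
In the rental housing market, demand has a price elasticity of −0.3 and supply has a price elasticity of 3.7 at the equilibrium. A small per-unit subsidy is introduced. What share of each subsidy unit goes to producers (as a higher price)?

Producer share = 0.075

For a small subsidy around the equilibrium, the benefit split depends on the relative slopes, which at a point are proportional to the elasticities.
Buyer share = εs/(εs + |εd|) = 3.7/(3.7 + 0.3) = 0.925; seller share = |εd|/(εs + |εd|) = 0.075.
So producers capture 0.075 of the subsidy.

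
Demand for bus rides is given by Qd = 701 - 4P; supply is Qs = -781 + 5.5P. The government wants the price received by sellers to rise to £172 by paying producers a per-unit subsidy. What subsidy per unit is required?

Required subsidy s = £38 per unit

At a seller price of 172, quantity supplied is -781 + 5.5·172 = 165.
Buyers absorb 165 only when they pay Pb with 701 − 4·Pb = 165, i.e. Pb = 134.
s = Ps − Pb = 172 − 134 = 38.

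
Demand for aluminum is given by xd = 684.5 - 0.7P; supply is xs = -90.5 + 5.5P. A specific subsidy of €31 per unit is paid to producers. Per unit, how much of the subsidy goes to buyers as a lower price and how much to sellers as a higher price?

Pre-subsidy: 684.5 - 0.7P = -90.5 + 5.5P gives P* = 125, x* = 597.
With the subsidy, sellers receive Ps = Pb + 31 for each unit, where Pb is the price buyers pay.
Supply in terms of Pb becomes xs = -90.5 + 5.5(Pb + 31) = 80 + 5.5Pb. Setting this equal to demand: 684.5 - 0.7Pb = 80 + 5.5Pb, so Pb = 97.5.
Sellers receive Ps = 97.5 + 31 = 128.5; x' = 684.5 − 0.7·97.5 = 616.25.
Buyers' price falls by P* − Pb = 125 − 97.5 = 27.5; sellers' price rises by Ps − P* = 128.5 − 125 = 3.5.

Buyers gain €27.5 per unit; sellers gain €3.5 per unit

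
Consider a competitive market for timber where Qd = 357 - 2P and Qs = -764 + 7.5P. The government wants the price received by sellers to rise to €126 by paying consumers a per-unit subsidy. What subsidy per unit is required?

Required subsidy s = €38 per unit

At a seller price of 126, quantity supplied is -764 + 7.5·126 = 181.
Buyers absorb 181 only when they pay Pb with 357 − 2·Pb = 181, i.e. Pb = 88.
s = Ps − Pb = 126 − 88 = 38.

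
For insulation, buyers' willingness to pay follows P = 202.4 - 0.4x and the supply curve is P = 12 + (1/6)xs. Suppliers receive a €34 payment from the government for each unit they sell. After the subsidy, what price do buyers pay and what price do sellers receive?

Buyers pay €44; sellers receive €78

Pre-subsidy: 202.4 - 0.4x = 12 + (1/6)x gives x* = 336 and P* = 68.
With the subsidy, sellers receive Ps = Pb + 34 for each unit, where Pb is the price buyers pay.
On the curves, Pb = 202.4 - 0.4x and Ps = 12 + (1/6)x; the wedge Ps − Pb = 34 gives 12 + (1/6)x − (202.4 - 0.4x) = 34, so x' = 396.
Then Pb = 202.4 − 0.4·396 = 44 and Ps = 12 + (1/6)·396 = 78.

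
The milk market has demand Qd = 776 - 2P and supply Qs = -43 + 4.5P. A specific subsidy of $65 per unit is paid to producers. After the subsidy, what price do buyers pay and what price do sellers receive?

Pre-subsidy: 776 - 2P = -43 + 4.5P gives P* = 126, Q* = 524.
With the subsidy, sellers receive Ps = Pb + 65 for each unit, where Pb is the price buyers pay.
Supply in terms of Pb becomes Qs = -43 + 4.5(Pb + 65) = 249.5 + 4.5Pb. Setting this equal to demand: 776 - 2Pb = 249.5 + 4.5Pb, so Pb = 81.
Sellers receive Ps = 81 + 65 = 146; Q' = 776 − 2·81 = 614.

Buyers pay $81; sellers receive $146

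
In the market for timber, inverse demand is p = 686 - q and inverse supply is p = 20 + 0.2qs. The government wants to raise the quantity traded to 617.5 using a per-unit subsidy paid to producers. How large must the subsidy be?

At q = 617.5, from the demand curve buyers pay pb = 686 − 1·617.5 = 68.5; from the supply curve sellers need ps = 20 + 0.2·617.5 = 143.5.
The subsidy must fill the gap: s = ps − pb = 143.5 − 68.5 = 75.

Required subsidy s = 75 per unit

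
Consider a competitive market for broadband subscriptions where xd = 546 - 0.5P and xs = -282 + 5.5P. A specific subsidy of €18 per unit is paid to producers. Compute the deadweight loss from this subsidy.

Pre-subsidy: 546 - 0.5P = -282 + 5.5P gives P* = 138, x* = 477.
With the subsidy, sellers receive Ps = Pb + 18 for each unit, where Pb is the price buyers pay.
Supply in terms of Pb becomes xs = -282 + 5.5(Pb + 18) = -183 + 5.5Pb. Setting this equal to demand: 546 - 0.5Pb = -183 + 5.5Pb, so Pb = 121.5.
Sellers receive Ps = 121.5 + 18 = 139.5; x' = 546 − 0.5·121.5 = 485.25.
The subsidy expands output by 485.25 − 477 = 8.25 past the efficient level; on those units the gap between marginal cost and willingness to pay runs from 0 up to 18.
DWL = ½ × 18 × 8.25 = 74.25.

Deadweight loss = €74.25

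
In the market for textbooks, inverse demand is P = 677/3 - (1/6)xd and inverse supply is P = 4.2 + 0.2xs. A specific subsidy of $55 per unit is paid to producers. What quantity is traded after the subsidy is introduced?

x' = 754

Pre-subsidy: 677/3 - (1/6)x = 4.2 + 0.2x gives x* = 604 and P* = 125.
With the subsidy, sellers receive Ps = Pb + 55 for each unit, where Pb is the price buyers pay.
On the curves, Pb = 677/3 - (1/6)x and Ps = 4.2 + 0.2x; the wedge Ps − Pb = 55 gives 4.2 + 0.2x − (677/3 - (1/6)x) = 55, so x' = 754.
Then Pb = 677/3 − (1/6)·754 = 100 and Ps = 4.2 + 0.2·754 = 155.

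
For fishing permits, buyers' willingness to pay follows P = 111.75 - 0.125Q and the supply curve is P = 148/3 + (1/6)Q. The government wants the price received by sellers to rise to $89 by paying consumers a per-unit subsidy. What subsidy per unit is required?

Required subsidy s = $7 per unit

At a seller price of 89, quantity supplied is -296 + 6·89 = 238.
Buyers absorb 238 only when they pay Pb = 111.75 − 0.125·238 = 82.
s = Ps − Pb = 89 − 82 = 7.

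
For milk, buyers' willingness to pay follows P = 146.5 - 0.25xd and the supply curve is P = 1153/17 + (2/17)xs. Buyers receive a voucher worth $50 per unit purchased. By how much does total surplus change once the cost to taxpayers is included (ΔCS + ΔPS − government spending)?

Net change in total surplus = -$3400

Pre-subsidy: 146.5 - 0.25x = 1153/17 + (2/17)x gives x* = 214 and P* = 93.
With the rebate, buyers effectively pay Pb = Ps − 50, where Ps is the price sellers receive.
On the curves, Pb = 146.5 - 0.25x and Ps = 1153/17 + (2/17)x; the wedge Ps − Pb = 50 gives 1153/17 + (2/17)x − (146.5 - 0.25x) = 50, so x' = 350.
Then Pb = 146.5 − 0.25·350 = 59 and Ps = 1153/17 + (2/17)·350 = 109.
ΔCS = ½(214 + 350)(93 − 59) = 9588; ΔPS = ½(214 + 350)(109 − 93) = 4512.
Government spending = 50 × 350 = 17500.
Net change = 9588 + 4512 − 17500 = -3400. The loss equals the DWL triangle ½·50·136.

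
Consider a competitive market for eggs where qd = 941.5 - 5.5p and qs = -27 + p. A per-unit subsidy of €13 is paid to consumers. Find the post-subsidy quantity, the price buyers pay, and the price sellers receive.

q' = 133; buyers pay €147; sellers receive €160

Pre-subsidy: 941.5 - 5.5p = -27 + p gives p* = 149, q* = 122.
With the rebate, buyers effectively pay pb = ps − 13, where ps is the price sellers receive.
Demand in terms of ps becomes qd = 941.5 − 5.5(ps − 13) = 1013 - 5.5ps. Setting this equal to supply: 1013 - 5.5ps = -27 + ps, so ps = 160.
Buyers pay pb = 160 − 13 = 147; q' = -27 + 1·160 = 133.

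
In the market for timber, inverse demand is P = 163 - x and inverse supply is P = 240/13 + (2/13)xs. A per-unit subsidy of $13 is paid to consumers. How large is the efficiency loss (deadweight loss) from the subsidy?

Pre-subsidy: 163 - x = 240/13 + (2/13)x gives x* = 1879/15 and P* = 566/15.
With the rebate, buyers effectively pay Pb = Ps − 13, where Ps is the price sellers receive.
On the curves, Pb = 163 - x and Ps = 240/13 + (2/13)x; the wedge Ps − Pb = 13 gives 240/13 + (2/13)x − (163 - x) = 13, so x' = 2048/15.
Then Pb = 163 − 1·(2048/15) = 397/15 and Ps = 240/13 + (2/13)·(2048/15) = 592/15.
The subsidy expands output by 2048/15 − 1879/15 = 169/15 past the efficient level; on those units the gap between marginal cost and willingness to pay runs from 0 up to 13.
DWL = ½ × 13 × 169/15 = 2197/30.

Deadweight loss = 2197/30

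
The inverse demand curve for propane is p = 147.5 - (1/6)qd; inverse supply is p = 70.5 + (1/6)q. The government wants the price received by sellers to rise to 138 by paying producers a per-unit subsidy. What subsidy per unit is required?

At a seller price of 138, quantity supplied is -423 + 6·138 = 405.
Buyers absorb 405 only when they pay pb = 147.5 − (1/6)·405 = 80.
s = ps − pb = 138 − 80 = 58.

Required subsidy s = 58 per unit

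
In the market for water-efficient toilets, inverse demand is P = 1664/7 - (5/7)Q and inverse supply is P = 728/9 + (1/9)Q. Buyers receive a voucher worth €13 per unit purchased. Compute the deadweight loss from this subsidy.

Pre-subsidy: 1664/7 - (5/7)Q = 728/9 + (1/9)Q gives Q* = 190 and P* = 102.
With the rebate, buyers effectively pay Pb = Ps − 13, where Ps is the price sellers receive.
On the curves, Pb = 1664/7 - (5/7)Q and Ps = 728/9 + (1/9)Q; the wedge Ps − Pb = 13 gives 728/9 + (1/9)Q − (1664/7 - (5/7)Q) = 13, so Q' = 205.75.
Then Pb = 1664/7 − (5/7)·205.75 = 90.75 and Ps = 728/9 + (1/9)·205.75 = 103.75.
The subsidy expands output by 205.75 − 190 = 15.75 past the efficient level; on those units the gap between marginal cost and willingness to pay runs from 0 up to 13.
DWL = ½ × 13 × 15.75 = 102.375.

Deadweight loss = €102.375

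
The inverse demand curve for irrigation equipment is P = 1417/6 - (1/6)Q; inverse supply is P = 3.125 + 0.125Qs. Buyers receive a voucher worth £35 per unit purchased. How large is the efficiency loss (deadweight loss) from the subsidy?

Pre-subsidy: 1417/6 - (1/6)Q = 3.125 + 0.125Q gives Q* = 799 and P* = 103.
With the rebate, buyers effectively pay Pb = Ps − 35, where Ps is the price sellers receive.
On the curves, Pb = 1417/6 - (1/6)Q and Ps = 3.125 + 0.125Q; the wedge Ps − Pb = 35 gives 3.125 + 0.125Q − (1417/6 - (1/6)Q) = 35, so Q' = 919.
Then Pb = 1417/6 − (1/6)·919 = 83 and Ps = 3.125 + 0.125·919 = 118.
The subsidy expands output by 919 − 799 = 120 past the efficient level; on those units the gap between marginal cost and willingness to pay runs from 0 up to 35.
DWL = ½ × 35 × 120 = 2100.

Deadweight loss = £2100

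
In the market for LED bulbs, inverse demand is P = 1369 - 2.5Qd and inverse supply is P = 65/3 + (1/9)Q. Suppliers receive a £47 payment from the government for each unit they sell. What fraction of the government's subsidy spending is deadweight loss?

Pre-subsidy: 1369 - 2.5Q = 65/3 + (1/9)Q gives Q* = 516 and P* = 79.
With the subsidy, sellers receive Ps = Pb + 47 for each unit, where Pb is the price buyers pay.
On the curves, Pb = 1369 - 2.5Q and Ps = 65/3 + (1/9)Q; the wedge Ps − Pb = 47 gives 65/3 + (1/9)Q − (1369 - 2.5Q) = 47, so Q' = 534.
Then Pb = 1369 − 2.5·534 = 34 and Ps = 65/3 + (1/9)·534 = 81.
ΔCS = ½(516 + 534)(79 − 34) = 23625; ΔPS = ½(516 + 534)(81 − 79) = 1050.
Government spending = 47 × 534 = 25098.
DWL = ½ × 47 × (534 − 516) = 423; fraction = 423 / 25098 = 3/178.

DWL / government spending = 3/178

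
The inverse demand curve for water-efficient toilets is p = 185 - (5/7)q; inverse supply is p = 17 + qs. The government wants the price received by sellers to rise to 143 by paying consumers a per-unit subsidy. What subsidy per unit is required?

Required subsidy s = 48 per unit

At a seller price of 143, quantity supplied is -17 + 1·143 = 126.
Buyers absorb 126 only when they pay pb = 185 − (5/7)·126 = 95.
s = ps − pb = 143 − 95 = 48.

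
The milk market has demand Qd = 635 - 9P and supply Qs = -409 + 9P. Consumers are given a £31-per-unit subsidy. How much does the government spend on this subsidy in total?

Pre-subsidy: 635 - 9P = -409 + 9P gives P* = 58, Q* = 113.
With the rebate, buyers effectively pay Pb = Ps − 31, where Ps is the price sellers receive.
Demand in terms of Ps becomes Qd = 635 − 9(Ps − 31) = 914 - 9Ps. Setting this equal to supply: 914 - 9Ps = -409 + 9Ps, so Ps = 73.5.
Buyers pay Pb = 73.5 − 31 = 42.5; Q' = -409 + 9·73.5 = 252.5.
Government outlay = subsidy × quantity = 31 × 252.5 = 7827.5.

Government cost = £7827.5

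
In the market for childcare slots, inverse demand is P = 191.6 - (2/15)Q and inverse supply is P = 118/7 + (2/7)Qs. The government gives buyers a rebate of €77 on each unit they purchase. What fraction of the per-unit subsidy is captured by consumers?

Consumer share = 7/22

Pre-subsidy: 191.6 - (2/15)Q = 118/7 + (2/7)Q gives Q* = 417 and P* = 136.
With the rebate, buyers effectively pay Pb = Ps − 77, where Ps is the price sellers receive.
On the curves, Pb = 191.6 - (2/15)Q and Ps = 118/7 + (2/7)Q; the wedge Ps − Pb = 77 gives 118/7 + (2/7)Q − (191.6 - (2/15)Q) = 77, so Q' = 600.75.
Then Pb = 191.6 − (2/15)·600.75 = 111.5 and Ps = 118/7 + (2/7)·600.75 = 188.5.
Buyers' price falls by P* − Pb = 136 − 111.5 = 24.5; sellers' price rises by Ps − P* = 188.5 − 136 = 52.5.
So consumers capture 24.5/77 = 7/22 of each unit of subsidy.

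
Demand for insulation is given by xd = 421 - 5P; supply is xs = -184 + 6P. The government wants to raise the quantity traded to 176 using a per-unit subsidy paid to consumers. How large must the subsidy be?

Required subsidy s = 11 per unit

At x = 176, invert demand for the buyer price: Pb = (421 − 176)/5 = 49; invert supply for the seller price: Ps = (176 − (-184))/6 = 60.
The subsidy must fill the gap: s = Ps − Pb = 60 − 49 = 11.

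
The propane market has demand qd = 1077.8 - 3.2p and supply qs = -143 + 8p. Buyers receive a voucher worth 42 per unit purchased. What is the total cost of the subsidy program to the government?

Pre-subsidy: 1077.8 - 3.2p = -143 + 8p gives p* = 109, q* = 729.
With the rebate, buyers effectively pay pb = ps − 42, where ps is the price sellers receive.
Demand in terms of ps becomes qd = 1077.8 − 3.2(ps − 42) = 1212.2 - 3.2ps. Setting this equal to supply: 1212.2 - 3.2ps = -143 + 8ps, so ps = 121.
Buyers pay pb = 121 − 42 = 79; q' = -143 + 8·121 = 825.
Government outlay = subsidy × quantity = 42 × 825 = 34650.

Government cost = 34650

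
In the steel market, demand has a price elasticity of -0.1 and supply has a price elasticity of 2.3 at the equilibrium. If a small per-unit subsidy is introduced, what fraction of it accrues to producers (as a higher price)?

For a small subsidy around the equilibrium, the benefit split depends on the relative slopes, which at a point are proportional to the elasticities.
Buyer share = εs/(εs + |εd|) = 2.3/(2.3 + 0.1) = 23/24; seller share = |εd|/(εs + |εd|) = 1/24.
So producers capture 1/24 of the subsidy.

Producer share = 1/24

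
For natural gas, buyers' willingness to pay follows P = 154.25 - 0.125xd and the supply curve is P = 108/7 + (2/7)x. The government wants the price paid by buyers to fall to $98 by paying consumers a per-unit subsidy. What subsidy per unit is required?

At a buyer price of 98, quantity demanded is 1234 − 8·98 = 450.
Sellers supply 450 only when they receive Ps = 108/7 + (2/7)·450 = 144.
s = Ps − Pb = 144 − 98 = 46.

Required subsidy s = $46 per unit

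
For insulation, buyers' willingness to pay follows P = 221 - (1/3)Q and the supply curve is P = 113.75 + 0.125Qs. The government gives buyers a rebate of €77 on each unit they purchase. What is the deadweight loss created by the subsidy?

Pre-subsidy: 221 - (1/3)Q = 113.75 + 0.125Q gives Q* = 234 and P* = 143.
With the rebate, buyers effectively pay Pb = Ps − 77, where Ps is the price sellers receive.
On the curves, Pb = 221 - (1/3)Q and Ps = 113.75 + 0.125Q; the wedge Ps − Pb = 77 gives 113.75 + 0.125Q − (221 - (1/3)Q) = 77, so Q' = 402.
Then Pb = 221 − (1/3)·402 = 87 and Ps = 113.75 + 0.125·402 = 164.
The subsidy expands output by 402 − 234 = 168 past the efficient level; on those units the gap between marginal cost and willingness to pay runs from 0 up to 77.
DWL = ½ × 77 × 168 = 6468.

Deadweight loss = €6468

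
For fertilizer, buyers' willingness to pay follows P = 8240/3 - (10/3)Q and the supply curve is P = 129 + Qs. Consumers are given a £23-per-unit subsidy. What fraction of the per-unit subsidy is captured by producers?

Producer share = 3/13

Pre-subsidy: 8240/3 - (10/3)Q = 129 + Q gives Q* = 7853/13 and P* = 9530/13.
With the rebate, buyers effectively pay Pb = Ps − 23, where Ps is the price sellers receive.
On the curves, Pb = 8240/3 - (10/3)Q and Ps = 129 + Q; the wedge Ps − Pb = 23 gives 129 + Q − (8240/3 - (10/3)Q) = 23, so Q' = 7922/13.
Then Pb = 8240/3 − (10/3)·(7922/13) = 9300/13 and Ps = 129 + 1·(7922/13) = 9599/13.
Buyers' price falls by P* − Pb = 9530/13 − 9300/13 = 230/13; sellers' price rises by Ps − P* = 9599/13 − 9530/13 = 69/13.
So producers capture (69/13)/23 = 3/13 of each unit of subsidy.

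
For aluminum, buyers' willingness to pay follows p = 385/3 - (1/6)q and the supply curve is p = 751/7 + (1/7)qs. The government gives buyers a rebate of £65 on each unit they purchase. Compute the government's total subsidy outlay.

Government cost = £18070

Pre-subsidy: 385/3 - (1/6)q = 751/7 + (1/7)q gives q* = 68 and p* = 117.
With the rebate, buyers effectively pay pb = ps − 65, where ps is the price sellers receive.
On the curves, pb = 385/3 - (1/6)q and ps = 751/7 + (1/7)q; the wedge ps − pb = 65 gives 751/7 + (1/7)q − (385/3 - (1/6)q) = 65, so q' = 278.
Then pb = 385/3 − (1/6)·278 = 82 and ps = 751/7 + (1/7)·278 = 147.
Government outlay = subsidy × quantity = 65 × 278 = 18070.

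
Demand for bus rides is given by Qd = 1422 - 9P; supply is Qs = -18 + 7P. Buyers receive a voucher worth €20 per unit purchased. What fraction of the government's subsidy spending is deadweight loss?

DWL / government spending = 35/614

Pre-subsidy: 1422 - 9P = -18 + 7P gives P* = 90, Q* = 612.
With the rebate, buyers effectively pay Pb = Ps − 20, where Ps is the price sellers receive.
Demand in terms of Ps becomes Qd = 1422 − 9(Ps − 20) = 1602 - 9Ps. Setting this equal to supply: 1602 - 9Ps = -18 + 7Ps, so Ps = 101.25.
Buyers pay Pb = 101.25 − 20 = 81.25; Q' = -18 + 7·101.25 = 690.75.
ΔCS = ½(612 + 690.75)(90 − 81.25) = 5699.53125; ΔPS = ½(612 + 690.75)(101.25 − 90) = 7327.96875.
Government spending = 20 × 690.75 = 13815.
DWL = ½ × 20 × (690.75 − 612) = 787.5; fraction = 787.5 / 13815 = 35/614.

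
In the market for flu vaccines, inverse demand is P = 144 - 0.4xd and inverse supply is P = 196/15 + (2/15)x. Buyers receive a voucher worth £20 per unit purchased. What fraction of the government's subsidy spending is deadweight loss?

Pre-subsidy: 144 - 0.4x = 196/15 + (2/15)x gives x* = 245.5 and P* = 45.8.
With the rebate, buyers effectively pay Pb = Ps − 20, where Ps is the price sellers receive.
On the curves, Pb = 144 - 0.4x and Ps = 196/15 + (2/15)x; the wedge Ps − Pb = 20 gives 196/15 + (2/15)x − (144 - 0.4x) = 20, so x' = 283.
Then Pb = 144 − 0.4·283 = 30.8 and Ps = 196/15 + (2/15)·283 = 50.8.
ΔCS = ½(245.5 + 283)(45.8 − 30.8) = 3963.75; ΔPS = ½(245.5 + 283)(50.8 − 45.8) = 1321.25.
Government spending = 20 × 283 = 5660.
DWL = ½ × 20 × (283 − 245.5) = 375; fraction = 375 / 5660 = 75/1132.

DWL / government spending = 75/1132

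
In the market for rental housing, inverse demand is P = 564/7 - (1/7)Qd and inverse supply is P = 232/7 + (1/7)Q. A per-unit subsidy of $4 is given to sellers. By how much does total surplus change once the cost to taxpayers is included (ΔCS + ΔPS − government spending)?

Net change in total surplus = -$28

Pre-subsidy: 564/7 - (1/7)Q = 232/7 + (1/7)Q gives Q* = 166 and P* = 398/7.
With the subsidy, sellers receive Ps = Pb + 4 for each unit, where Pb is the price buyers pay.
On the curves, Pb = 564/7 - (1/7)Q and Ps = 232/7 + (1/7)Q; the wedge Ps − Pb = 4 gives 232/7 + (1/7)Q − (564/7 - (1/7)Q) = 4, so Q' = 180.
Then Pb = 564/7 − (1/7)·180 = 384/7 and Ps = 232/7 + (1/7)·180 = 412/7.
ΔCS = ½(166 + 180)(398/7 − 384/7) = 346; ΔPS = ½(166 + 180)(412/7 − 398/7) = 346.
Government spending = 4 × 180 = 720.
Net change = 346 + 346 − 720 = -28. The loss equals the DWL triangle ½·4·14.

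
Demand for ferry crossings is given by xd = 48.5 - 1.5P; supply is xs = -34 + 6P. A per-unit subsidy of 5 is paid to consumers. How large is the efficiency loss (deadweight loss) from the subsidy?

Pre-subsidy: 48.5 - 1.5P = -34 + 6P gives P* = 11, x* = 32.
With the rebate, buyers effectively pay Pb = Ps − 5, where Ps is the price sellers receive.
Demand in terms of Ps becomes xd = 48.5 − 1.5(Ps − 5) = 56 - 1.5Ps. Setting this equal to supply: 56 - 1.5Ps = -34 + 6Ps, so Ps = 12.
Buyers pay Pb = 12 − 5 = 7; x' = -34 + 6·12 = 38.
The subsidy expands output by 38 − 32 = 6 past the efficient level; on those units the gap between marginal cost and willingness to pay runs from 0 up to 5.
DWL = ½ × 5 × 6 = 15.

Deadweight loss = 15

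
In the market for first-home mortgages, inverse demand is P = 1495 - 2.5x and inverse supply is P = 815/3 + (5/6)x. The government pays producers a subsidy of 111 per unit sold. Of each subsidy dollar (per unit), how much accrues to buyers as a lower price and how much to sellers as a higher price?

Pre-subsidy: 1495 - 2.5x = 815/3 + (5/6)x gives x* = 367 and P* = 577.5.
With the subsidy, sellers receive Ps = Pb + 111 for each unit, where Pb is the price buyers pay.
On the curves, Pb = 1495 - 2.5x and Ps = 815/3 + (5/6)x; the wedge Ps − Pb = 111 gives 815/3 + (5/6)x − (1495 - 2.5x) = 111, so x' = 400.3.
Then Pb = 1495 − 2.5·400.3 = 494.25 and Ps = 815/3 + (5/6)·400.3 = 605.25.
Buyers' price falls by P* − Pb = 577.5 − 494.25 = 83.25; sellers' price rises by Ps − P* = 605.25 − 577.5 = 27.75.

Buyers gain 83.25 per unit; sellers gain 27.75 per unit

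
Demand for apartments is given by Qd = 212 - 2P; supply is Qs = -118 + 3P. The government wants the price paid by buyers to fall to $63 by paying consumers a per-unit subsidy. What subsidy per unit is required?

Required subsidy s = $5 per unit

At a buyer price of 63, quantity demanded is 212 − 2·63 = 86.
Sellers supply 86 only when they receive Ps with -118 + 3·Ps = 86, i.e. Ps = 68.
s = Ps − Pb = 68 − 63 = 5.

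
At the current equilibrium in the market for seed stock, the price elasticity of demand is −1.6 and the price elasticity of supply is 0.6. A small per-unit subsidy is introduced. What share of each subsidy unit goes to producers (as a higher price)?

Producer share = 8/11

For a small subsidy around the equilibrium, the benefit split depends on the relative slopes, which at a point are proportional to the elasticities.
Buyer share = εs/(εs + |εd|) = 0.6/(0.6 + 1.6) = 3/11; seller share = |εd|/(εs + |εd|) = 8/11.
So producers capture 8/11 of the subsidy.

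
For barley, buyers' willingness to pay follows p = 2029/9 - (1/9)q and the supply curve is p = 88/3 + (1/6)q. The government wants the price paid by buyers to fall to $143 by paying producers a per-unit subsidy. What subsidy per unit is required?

At a buyer price of 143, quantity demanded is 2029 − 9·143 = 742.
Sellers supply 742 only when they receive ps = 88/3 + (1/6)·742 = 153.
s = ps − pb = 153 − 143 = 10.

Required subsidy s = $10 per unit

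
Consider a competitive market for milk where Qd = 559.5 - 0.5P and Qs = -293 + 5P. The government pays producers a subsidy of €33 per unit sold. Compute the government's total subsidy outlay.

Pre-subsidy: 559.5 - 0.5P = -293 + 5P gives P* = 155, Q* = 482.
With the subsidy, sellers receive Ps = Pb + 33 for each unit, where Pb is the price buyers pay.
Supply in terms of Pb becomes Qs = -293 + 5(Pb + 33) = -128 + 5Pb. Setting this equal to demand: 559.5 - 0.5Pb = -128 + 5Pb, so Pb = 125.
Sellers receive Ps = 125 + 33 = 158; Q' = 559.5 − 0.5·125 = 497.
Government outlay = subsidy × quantity = 33 × 497 = 16401.

Government cost = €16401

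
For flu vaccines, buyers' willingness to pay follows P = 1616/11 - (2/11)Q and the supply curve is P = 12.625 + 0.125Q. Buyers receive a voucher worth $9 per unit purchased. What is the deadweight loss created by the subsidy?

Pre-subsidy: 1616/11 - (2/11)Q = 12.625 + 0.125Q gives Q* = 1313/3 and P* = 202/3.
With the rebate, buyers effectively pay Pb = Ps − 9, where Ps is the price sellers receive.
On the curves, Pb = 1616/11 - (2/11)Q and Ps = 12.625 + 0.125Q; the wedge Ps − Pb = 9 gives 12.625 + 0.125Q − (1616/11 - (2/11)Q) = 9, so Q' = 467.
Then Pb = 1616/11 − (2/11)·467 = 62 and Ps = 12.625 + 0.125·467 = 71.
The subsidy expands output by 467 − 1313/3 = 88/3 past the efficient level; on those units the gap between marginal cost and willingness to pay runs from 0 up to 9.
DWL = ½ × 9 × 88/3 = 132.

Deadweight loss = $132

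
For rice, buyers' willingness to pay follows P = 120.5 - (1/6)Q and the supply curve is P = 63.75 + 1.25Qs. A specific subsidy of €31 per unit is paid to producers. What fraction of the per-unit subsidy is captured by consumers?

Pre-subsidy: 120.5 - (1/6)Q = 63.75 + 1.25Q gives Q* = 681/17 and P* = 1935/17.
With the subsidy, sellers receive Ps = Pb + 31 for each unit, where Pb is the price buyers pay.
On the curves, Pb = 120.5 - (1/6)Q and Ps = 63.75 + 1.25Q; the wedge Ps − Pb = 31 gives 63.75 + 1.25Q − (120.5 - (1/6)Q) = 31, so Q' = 1053/17.
Then Pb = 120.5 − (1/6)·(1053/17) = 1873/17 and Ps = 63.75 + 1.25·(1053/17) = 2400/17.
Buyers' price falls by P* − Pb = 1935/17 − 1873/17 = 62/17; sellers' price rises by Ps − P* = 2400/17 − 1935/17 = 465/17.
So consumers capture (62/17)/31 = 2/17 of each unit of subsidy.

Consumer share = 2/17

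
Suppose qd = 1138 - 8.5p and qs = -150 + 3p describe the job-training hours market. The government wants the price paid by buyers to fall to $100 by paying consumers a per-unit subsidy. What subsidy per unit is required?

Required subsidy s = $46 per unit

At a buyer price of 100, quantity demanded is 1138 − 8.5·100 = 288.
Sellers supply 288 only when they receive ps with -150 + 3·ps = 288, i.e. ps = 146.
s = ps − pb = 146 − 100 = 46.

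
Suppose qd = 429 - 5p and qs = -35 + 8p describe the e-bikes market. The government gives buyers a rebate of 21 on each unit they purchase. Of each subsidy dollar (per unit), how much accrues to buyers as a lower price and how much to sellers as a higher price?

Buyers gain 168/13 per unit; sellers gain 105/13 per unit

Pre-subsidy: 429 - 5p = -35 + 8p gives p* = 464/13, q* = 3257/13.
With the rebate, buyers effectively pay pb = ps − 21, where ps is the price sellers receive.
Demand in terms of ps becomes qd = 429 − 5(ps − 21) = 534 - 5ps. Setting this equal to supply: 534 - 5ps = -35 + 8ps, so ps = 569/13.
Buyers pay pb = 569/13 − 21 = 296/13; q' = -35 + 8·(569/13) = 4097/13.
Buyers' price falls by p* − pb = 464/13 − 296/13 = 168/13; sellers' price rises by ps − p* = 569/13 − 464/13 = 105/13.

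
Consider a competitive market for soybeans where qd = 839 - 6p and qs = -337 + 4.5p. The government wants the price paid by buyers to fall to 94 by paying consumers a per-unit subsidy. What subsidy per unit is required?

At a buyer price of 94, quantity demanded is 839 − 6·94 = 275.
Sellers supply 275 only when they receive ps with -337 + 4.5·ps = 275, i.e. ps = 136.
s = ps − pb = 136 − 94 = 42.

Required subsidy s = 42 per unit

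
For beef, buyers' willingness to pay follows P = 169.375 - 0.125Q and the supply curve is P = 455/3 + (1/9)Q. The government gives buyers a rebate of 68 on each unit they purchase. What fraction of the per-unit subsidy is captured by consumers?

Pre-subsidy: 169.375 - 0.125Q = 455/3 + (1/9)Q gives Q* = 75 and P* = 160.
With the rebate, buyers effectively pay Pb = Ps − 68, where Ps is the price sellers receive.
On the curves, Pb = 169.375 - 0.125Q and Ps = 455/3 + (1/9)Q; the wedge Ps − Pb = 68 gives 455/3 + (1/9)Q − (169.375 - 0.125Q) = 68, so Q' = 363.
Then Pb = 169.375 − 0.125·363 = 124 and Ps = 455/3 + (1/9)·363 = 192.
Buyers' price falls by P* − Pb = 160 − 124 = 36; sellers' price rises by Ps − P* = 192 − 160 = 32.
So consumers capture 36/68 = 9/17 of each unit of subsidy.

Consumer share = 9/17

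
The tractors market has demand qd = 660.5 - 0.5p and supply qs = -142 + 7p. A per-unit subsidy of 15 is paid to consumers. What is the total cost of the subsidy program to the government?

Pre-subsidy: 660.5 - 0.5p = -142 + 7p gives p* = 107, q* = 607.
With the rebate, buyers effectively pay pb = ps − 15, where ps is the price sellers receive.
Demand in terms of ps becomes qd = 660.5 − 0.5(ps − 15) = 668 - 0.5ps. Setting this equal to supply: 668 - 0.5ps = -142 + 7ps, so ps = 108.
Buyers pay pb = 108 − 15 = 93; q' = -142 + 7·108 = 614.
Government outlay = subsidy × quantity = 15 × 614 = 9210.

Government cost = 9210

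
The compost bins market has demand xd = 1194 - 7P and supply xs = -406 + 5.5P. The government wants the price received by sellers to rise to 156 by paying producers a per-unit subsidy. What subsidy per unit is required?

Required subsidy s = 50 per unit

At a seller price of 156, quantity supplied is -406 + 5.5·156 = 452.
Buyers absorb 452 only when they pay Pb with 1194 − 7·Pb = 452, i.e. Pb = 106.
s = Ps − Pb = 156 − 106 = 50.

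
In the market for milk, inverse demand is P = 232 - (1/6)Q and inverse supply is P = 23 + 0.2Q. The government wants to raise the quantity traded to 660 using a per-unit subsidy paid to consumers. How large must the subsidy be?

Required subsidy s = 33 per unit

At Q = 660, from the demand curve buyers pay Pb = 232 − (1/6)·660 = 122; from the supply curve sellers need Ps = 23 + 0.2·660 = 155.
The subsidy must fill the gap: s = Ps − Pb = 155 − 122 = 33.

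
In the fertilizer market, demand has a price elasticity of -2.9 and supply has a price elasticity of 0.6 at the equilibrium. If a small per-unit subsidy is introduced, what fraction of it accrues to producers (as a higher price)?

For a small subsidy around the equilibrium, the benefit split depends on the relative slopes, which at a point are proportional to the elasticities.
Buyer share = εs/(εs + |εd|) = 0.6/(0.6 + 2.9) = 6/35; seller share = |εd|/(εs + |εd|) = 29/35.
So producers capture 29/35 of the subsidy.

Producer share = 29/35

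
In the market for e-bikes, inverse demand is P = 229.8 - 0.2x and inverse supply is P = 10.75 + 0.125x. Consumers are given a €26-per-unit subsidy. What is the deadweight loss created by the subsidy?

Pre-subsidy: 229.8 - 0.2x = 10.75 + 0.125x gives x* = 674 and P* = 95.
With the rebate, buyers effectively pay Pb = Ps − 26, where Ps is the price sellers receive.
On the curves, Pb = 229.8 - 0.2x and Ps = 10.75 + 0.125x; the wedge Ps − Pb = 26 gives 10.75 + 0.125x − (229.8 - 0.2x) = 26, so x' = 754.
Then Pb = 229.8 − 0.2·754 = 79 and Ps = 10.75 + 0.125·754 = 105.
The subsidy expands output by 754 − 674 = 80 past the efficient level; on those units the gap between marginal cost and willingness to pay runs from 0 up to 26.
DWL = ½ × 26 × 80 = 1040.

Deadweight loss = €1040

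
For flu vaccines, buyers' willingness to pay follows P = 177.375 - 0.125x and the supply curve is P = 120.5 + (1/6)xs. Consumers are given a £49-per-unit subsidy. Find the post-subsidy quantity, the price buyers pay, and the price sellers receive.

x' = 363; buyers pay £132; sellers receive £181

Pre-subsidy: 177.375 - 0.125x = 120.5 + (1/6)x gives x* = 195 and P* = 153.
With the rebate, buyers effectively pay Pb = Ps − 49, where Ps is the price sellers receive.
On the curves, Pb = 177.375 - 0.125x and Ps = 120.5 + (1/6)x; the wedge Ps − Pb = 49 gives 120.5 + (1/6)x − (177.375 - 0.125x) = 49, so x' = 363.
Then Pb = 177.375 − 0.125·363 = 132 and Ps = 120.5 + (1/6)·363 = 181.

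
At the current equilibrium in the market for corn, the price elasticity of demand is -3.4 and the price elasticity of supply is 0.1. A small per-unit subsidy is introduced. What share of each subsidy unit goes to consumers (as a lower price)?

For a small subsidy around the equilibrium, the benefit split depends on the relative slopes, which at a point are proportional to the elasticities.
Buyer share = εs/(εs + |εd|) = 0.1/(0.1 + 3.4) = 1/35; seller share = |εd|/(εs + |εd|) = 34/35.

Consumer share = 1/35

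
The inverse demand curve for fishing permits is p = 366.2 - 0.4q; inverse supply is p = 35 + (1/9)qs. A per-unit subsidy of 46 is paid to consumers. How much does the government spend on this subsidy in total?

Government cost = 33948

Pre-subsidy: 366.2 - 0.4q = 35 + (1/9)q gives q* = 648 and p* = 107.
With the rebate, buyers effectively pay pb = ps − 46, where ps is the price sellers receive.
On the curves, pb = 366.2 - 0.4q and ps = 35 + (1/9)q; the wedge ps − pb = 46 gives 35 + (1/9)q − (366.2 - 0.4q) = 46, so q' = 738.
Then pb = 366.2 − 0.4·738 = 71 and ps = 35 + (1/9)·738 = 117.
Government outlay = subsidy × quantity = 46 × 738 = 33948.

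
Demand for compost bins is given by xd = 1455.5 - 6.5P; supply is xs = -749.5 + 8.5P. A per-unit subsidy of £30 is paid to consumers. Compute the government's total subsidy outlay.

Government cost = £18315

Pre-subsidy: 1455.5 - 6.5P = -749.5 + 8.5P gives P* = 147, x* = 500.
With the rebate, buyers effectively pay Pb = Ps − 30, where Ps is the price sellers receive.
Demand in terms of Ps becomes xd = 1455.5 − 6.5(Ps − 30) = 1650.5 - 6.5Ps. Setting this equal to supply: 1650.5 - 6.5Ps = -749.5 + 8.5Ps, so Ps = 160.
Buyers pay Pb = 160 − 30 = 130; x' = -749.5 + 8.5·160 = 610.5.
Government outlay = subsidy × quantity = 30 × 610.5 = 18315.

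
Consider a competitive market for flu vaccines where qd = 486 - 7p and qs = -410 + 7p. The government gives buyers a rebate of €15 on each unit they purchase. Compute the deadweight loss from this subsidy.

Deadweight loss = €393.75

Pre-subsidy: 486 - 7p = -410 + 7p gives p* = 64, q* = 38.
With the rebate, buyers effectively pay pb = ps − 15, where ps is the price sellers receive.
Demand in terms of ps becomes qd = 486 − 7(ps − 15) = 591 - 7ps. Setting this equal to supply: 591 - 7ps = -410 + 7ps, so ps = 71.5.
Buyers pay pb = 71.5 − 15 = 56.5; q' = -410 + 7·71.5 = 90.5.
The subsidy expands output by 90.5 − 38 = 52.5 past the efficient level; on those units the gap between marginal cost and willingness to pay runs from 0 up to 15.
DWL = ½ × 15 × 52.5 = 393.75.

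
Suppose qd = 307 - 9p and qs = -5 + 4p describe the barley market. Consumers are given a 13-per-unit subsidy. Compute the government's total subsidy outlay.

Government cost = 1651

Pre-subsidy: 307 - 9p = -5 + 4p gives p* = 24, q* = 91.
With the rebate, buyers effectively pay pb = ps − 13, where ps is the price sellers receive.
Demand in terms of ps becomes qd = 307 − 9(ps − 13) = 424 - 9ps. Setting this equal to supply: 424 - 9ps = -5 + 4ps, so ps = 33.
Buyers pay pb = 33 − 13 = 20; q' = -5 + 4·33 = 127.
Government outlay = subsidy × quantity = 13 × 127 = 1651.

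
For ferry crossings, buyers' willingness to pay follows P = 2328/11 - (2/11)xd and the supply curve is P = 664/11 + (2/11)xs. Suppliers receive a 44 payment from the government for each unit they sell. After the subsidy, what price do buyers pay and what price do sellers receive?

Pre-subsidy: 2328/11 - (2/11)x = 664/11 + (2/11)x gives x* = 416 and P* = 136.
With the subsidy, sellers receive Ps = Pb + 44 for each unit, where Pb is the price buyers pay.
On the curves, Pb = 2328/11 - (2/11)x and Ps = 664/11 + (2/11)x; the wedge Ps − Pb = 44 gives 664/11 + (2/11)x − (2328/11 - (2/11)x) = 44, so x' = 537.
Then Pb = 2328/11 − (2/11)·537 = 114 and Ps = 664/11 + (2/11)·537 = 158.

Buyers pay 114; sellers receive 158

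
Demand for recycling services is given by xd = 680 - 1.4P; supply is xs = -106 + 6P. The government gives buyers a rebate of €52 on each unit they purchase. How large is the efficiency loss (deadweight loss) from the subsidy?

Deadweight loss = 56784/37

Pre-subsidy: 680 - 1.4P = -106 + 6P gives P* = 3930/37, x* = 19658/37.
With the rebate, buyers effectively pay Pb = Ps − 52, where Ps is the price sellers receive.
Demand in terms of Ps becomes xd = 680 − 1.4(Ps − 52) = 752.8 - 1.4Ps. Setting this equal to supply: 752.8 - 1.4Ps = -106 + 6Ps, so Ps = 4294/37.
Buyers pay Pb = 4294/37 − 52 = 2370/37; x' = -106 + 6·(4294/37) = 21842/37.
The subsidy expands output by 21842/37 − 19658/37 = 2184/37 past the efficient level; on those units the gap between marginal cost and willingness to pay runs from 0 up to 52.
DWL = ½ × 52 × 2184/37 = 56784/37.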